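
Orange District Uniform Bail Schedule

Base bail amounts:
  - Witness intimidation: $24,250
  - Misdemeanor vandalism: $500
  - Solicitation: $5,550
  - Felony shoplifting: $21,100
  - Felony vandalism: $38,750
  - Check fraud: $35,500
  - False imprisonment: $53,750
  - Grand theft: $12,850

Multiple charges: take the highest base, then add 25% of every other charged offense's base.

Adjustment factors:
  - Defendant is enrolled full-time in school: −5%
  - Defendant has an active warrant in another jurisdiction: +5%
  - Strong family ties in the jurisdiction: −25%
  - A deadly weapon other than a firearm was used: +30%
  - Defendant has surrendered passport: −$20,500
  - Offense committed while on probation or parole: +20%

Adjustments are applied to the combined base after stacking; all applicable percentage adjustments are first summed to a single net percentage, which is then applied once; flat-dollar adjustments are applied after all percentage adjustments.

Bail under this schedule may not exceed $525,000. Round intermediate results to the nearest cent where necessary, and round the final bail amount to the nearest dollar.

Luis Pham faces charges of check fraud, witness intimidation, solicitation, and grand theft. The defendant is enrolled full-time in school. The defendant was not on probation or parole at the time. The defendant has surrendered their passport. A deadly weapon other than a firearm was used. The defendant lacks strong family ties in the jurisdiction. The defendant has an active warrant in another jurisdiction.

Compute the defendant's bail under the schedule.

Base amounts from the schedule: check fraud $35,500; witness intimidation $24,250; solicitation $5,550; grand theft $12,850.
Stacking rule: highest base plus 25% of each additional charge. Highest is check fraud at $35,500. Additional: $24,250 × 25% = $6,062.50; $5,550 × 25% = $1,387.50; $12,850 × 25% = $3,212.50. Combined base = $35,500 + $10,662.50 = $46,162.50.
Net percentage adjustment: −5% +5% +30% = +30%. $46,162.50 × 1.3 = $60,011.25.
Defendant has surrendered passport (−$20,500 flat): $60,011.25 − $20,500 = $39,511.25.
$39,511.25 is within the $525,000 maximum.
Rounded to the nearest dollar: $39,511.

$39,511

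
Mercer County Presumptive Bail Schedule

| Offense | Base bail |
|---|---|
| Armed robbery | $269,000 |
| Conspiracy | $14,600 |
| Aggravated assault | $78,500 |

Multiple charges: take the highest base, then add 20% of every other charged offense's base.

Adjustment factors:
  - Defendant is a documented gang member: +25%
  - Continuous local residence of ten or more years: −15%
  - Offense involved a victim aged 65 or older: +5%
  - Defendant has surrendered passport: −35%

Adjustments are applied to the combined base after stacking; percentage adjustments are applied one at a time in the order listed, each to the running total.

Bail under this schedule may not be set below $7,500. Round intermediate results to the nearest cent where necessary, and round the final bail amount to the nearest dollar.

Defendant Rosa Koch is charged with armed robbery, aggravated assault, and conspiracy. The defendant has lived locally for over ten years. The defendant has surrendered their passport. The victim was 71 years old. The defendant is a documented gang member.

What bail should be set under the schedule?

Base amounts from the schedule: armed robbery $269,000; aggravated assault $78,500; conspiracy $14,600.
Stacking rule: highest base plus 20% of each additional charge. Highest is armed robbery at $269,000. Additional: $78,500 × 20% = $15,700; $14,600 × 20% = $2,920. Combined base = $269,000 + $18,620 = $287,620.
Defendant is a documented gang member (+25%): $287,620 × 1.25 = $359,525.
Continuous local residence of ten or more years (−15%): $359,525 × 0.85 = $305,596.25.
Offense involved a victim aged 65 or older (+5%): $305,596.25 × 1.05 = $320,876.06.
Defendant has surrendered passport (−35%): $320,876.06 × 0.65 = $208,569.44.
$208,569.44 is at or above the $7,500 minimum.
Rounded to the nearest dollar: $208,569.

$208,569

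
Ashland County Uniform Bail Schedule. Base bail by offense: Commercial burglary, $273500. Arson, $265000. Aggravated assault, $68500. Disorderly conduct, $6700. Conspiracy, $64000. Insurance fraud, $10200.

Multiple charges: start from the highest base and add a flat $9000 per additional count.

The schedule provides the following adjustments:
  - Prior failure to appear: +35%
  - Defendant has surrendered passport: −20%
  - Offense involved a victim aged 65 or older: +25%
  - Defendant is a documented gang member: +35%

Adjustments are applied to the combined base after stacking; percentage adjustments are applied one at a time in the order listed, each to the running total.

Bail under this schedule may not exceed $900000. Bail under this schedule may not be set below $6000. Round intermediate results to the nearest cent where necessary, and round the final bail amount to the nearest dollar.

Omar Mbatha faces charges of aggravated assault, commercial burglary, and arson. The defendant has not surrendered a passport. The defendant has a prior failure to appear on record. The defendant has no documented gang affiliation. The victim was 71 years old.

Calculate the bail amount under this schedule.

Base amounts from the schedule: aggravated assault $68500; commercial burglary $273500; arson $265000.
Stacking rule: highest base plus $9000 per additional charge. Highest is commercial burglary at $273500; 2 additional charges → +$18000. Combined base = $291500.
Prior failure to appear (+35%): $291500 × 1.35 = $393525.
Offense involved a victim aged 65 or older (+25%): $393525 × 1.25 = $491906.25.
$491906.25 is within the $900000 maximum.
$491906.25 is at or above the $6000 minimum.
Rounded to the nearest dollar: $491906.

$491906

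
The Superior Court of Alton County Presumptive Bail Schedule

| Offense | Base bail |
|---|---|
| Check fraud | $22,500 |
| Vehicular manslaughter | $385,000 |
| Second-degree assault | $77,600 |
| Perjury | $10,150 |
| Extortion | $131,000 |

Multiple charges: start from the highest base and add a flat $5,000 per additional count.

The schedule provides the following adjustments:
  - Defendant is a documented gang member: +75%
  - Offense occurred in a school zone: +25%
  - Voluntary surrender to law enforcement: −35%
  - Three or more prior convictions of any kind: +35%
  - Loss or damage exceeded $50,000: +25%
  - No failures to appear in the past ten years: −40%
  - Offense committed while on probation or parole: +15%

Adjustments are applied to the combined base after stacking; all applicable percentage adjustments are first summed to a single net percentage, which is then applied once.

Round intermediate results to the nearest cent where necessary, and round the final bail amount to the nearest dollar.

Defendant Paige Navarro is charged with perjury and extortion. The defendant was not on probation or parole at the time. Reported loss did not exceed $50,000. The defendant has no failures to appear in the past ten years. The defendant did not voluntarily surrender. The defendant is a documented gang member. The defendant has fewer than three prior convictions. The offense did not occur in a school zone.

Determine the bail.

$183,600

Base amounts from the schedule: perjury $10,150; extortion $131,000.
Stacking rule: highest base plus $5,000 per additional charge. Highest is extortion at $131,000; 1 additional charge → +$5,000. Combined base = $136,000.
Net percentage adjustment: +75% −40% = +35%. $136,000 × 1.35 = $183,600.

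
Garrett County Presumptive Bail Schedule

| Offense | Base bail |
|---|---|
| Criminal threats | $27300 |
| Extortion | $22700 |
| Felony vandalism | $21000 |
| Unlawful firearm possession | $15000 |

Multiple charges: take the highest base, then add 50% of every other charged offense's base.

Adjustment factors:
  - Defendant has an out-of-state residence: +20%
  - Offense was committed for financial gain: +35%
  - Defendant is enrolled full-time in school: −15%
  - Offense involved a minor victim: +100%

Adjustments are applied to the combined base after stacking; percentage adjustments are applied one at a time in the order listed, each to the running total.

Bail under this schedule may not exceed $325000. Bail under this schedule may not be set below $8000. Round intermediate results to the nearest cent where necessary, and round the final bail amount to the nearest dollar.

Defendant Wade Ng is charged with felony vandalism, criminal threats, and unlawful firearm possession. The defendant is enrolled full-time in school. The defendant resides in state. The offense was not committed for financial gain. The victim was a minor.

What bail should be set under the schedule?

Base amounts from the schedule: felony vandalism $21000; criminal threats $27300; unlawful firearm possession $15000.
Stacking rule: highest base plus 50% of each additional charge. Highest is criminal threats at $27300. Additional: $21000 × 50% = $10500; $15000 × 50% = $7500. Combined base = $27300 + $18000 = $45300.
Defendant is enrolled full-time in school (−15%): $45300 × 0.85 = $38505.
Offense involved a minor victim (+100%): $38505 × 2 = $77010.
$77010 is within the $325000 maximum.
$77010 is at or above the $8000 minimum.

$77010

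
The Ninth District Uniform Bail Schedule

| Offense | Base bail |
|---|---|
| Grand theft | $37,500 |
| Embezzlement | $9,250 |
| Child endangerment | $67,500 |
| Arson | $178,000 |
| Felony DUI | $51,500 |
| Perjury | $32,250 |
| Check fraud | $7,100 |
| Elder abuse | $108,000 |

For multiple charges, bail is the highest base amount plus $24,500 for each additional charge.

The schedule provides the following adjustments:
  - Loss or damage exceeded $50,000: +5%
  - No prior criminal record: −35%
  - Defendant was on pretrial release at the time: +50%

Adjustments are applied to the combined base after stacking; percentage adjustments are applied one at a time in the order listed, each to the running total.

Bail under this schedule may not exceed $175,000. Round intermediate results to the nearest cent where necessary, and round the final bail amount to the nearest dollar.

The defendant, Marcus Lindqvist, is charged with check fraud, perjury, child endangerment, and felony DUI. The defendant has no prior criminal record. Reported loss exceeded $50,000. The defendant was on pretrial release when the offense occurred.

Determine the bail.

Base amounts from the schedule: check fraud $7,100; perjury $32,250; child endangerment $67,500; felony DUI $51,500.
Stacking rule: highest base plus $24,500 per additional charge. Highest is child endangerment at $67,500; 3 additional charges → +$73,500. Combined base = $141,000.
Loss or damage exceeded $50,000 (+5%): $141,000 × 1.05 = $148,050.
No prior criminal record (−35%): $148,050 × 0.65 = $96,232.50.
Defendant was on pretrial release at the time (+50%): $96,232.50 × 1.5 = $144,348.75.
$144,348.75 is within the $175,000 maximum.
Rounded to the nearest dollar: $144,349.

$144,349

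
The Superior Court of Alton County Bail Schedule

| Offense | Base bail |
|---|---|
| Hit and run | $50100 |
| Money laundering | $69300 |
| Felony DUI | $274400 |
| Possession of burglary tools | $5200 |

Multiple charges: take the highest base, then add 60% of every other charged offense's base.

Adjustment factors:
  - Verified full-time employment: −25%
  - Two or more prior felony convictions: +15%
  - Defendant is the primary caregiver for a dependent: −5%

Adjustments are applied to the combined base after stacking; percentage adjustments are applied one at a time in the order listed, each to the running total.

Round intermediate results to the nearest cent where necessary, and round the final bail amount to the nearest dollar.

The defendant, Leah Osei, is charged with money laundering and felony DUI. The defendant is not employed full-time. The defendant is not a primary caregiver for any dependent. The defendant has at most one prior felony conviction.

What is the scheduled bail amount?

$315980

Base amounts from the schedule: money laundering $69300; felony DUI $274400.
Stacking rule: highest base plus 60% of each additional charge. Highest is felony DUI at $274400. Additional: $69300 × 60% = $41580. Combined base = $274400 + $41580 = $315980.
No adjustment factors apply to this defendant.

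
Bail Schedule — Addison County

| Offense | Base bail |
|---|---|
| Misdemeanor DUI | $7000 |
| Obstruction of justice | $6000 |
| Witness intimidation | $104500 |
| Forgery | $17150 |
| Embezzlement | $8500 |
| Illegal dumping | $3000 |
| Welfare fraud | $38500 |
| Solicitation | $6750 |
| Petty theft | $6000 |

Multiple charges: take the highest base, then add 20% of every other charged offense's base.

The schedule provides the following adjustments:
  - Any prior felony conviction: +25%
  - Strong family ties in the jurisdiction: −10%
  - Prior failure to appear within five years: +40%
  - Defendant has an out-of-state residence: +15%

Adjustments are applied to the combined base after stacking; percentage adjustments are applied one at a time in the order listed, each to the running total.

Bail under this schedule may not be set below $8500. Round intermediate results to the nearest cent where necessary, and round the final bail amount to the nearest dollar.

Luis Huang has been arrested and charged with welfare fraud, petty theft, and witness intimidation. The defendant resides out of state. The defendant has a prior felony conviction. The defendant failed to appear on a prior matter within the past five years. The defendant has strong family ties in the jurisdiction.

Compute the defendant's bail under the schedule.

$205396

Base amounts from the schedule: welfare fraud $38500; petty theft $6000; witness intimidation $104500.
Stacking rule: highest base plus 20% of each additional charge. Highest is witness intimidation at $104500. Additional: $38500 × 20% = $7700; $6000 × 20% = $1200. Combined base = $104500 + $8900 = $113400.
Any prior felony conviction (+25%): $113400 × 1.25 = $141750.
Strong family ties in the jurisdiction (−10%): $141750 × 0.9 = $127575.
Prior failure to appear within five years (+40%): $127575 × 1.4 = $178605.
Defendant has an out-of-state residence (+15%): $178605 × 1.15 = $205395.75.
$205395.75 is at or above the $8500 minimum.
Rounded to the nearest dollar: $205396.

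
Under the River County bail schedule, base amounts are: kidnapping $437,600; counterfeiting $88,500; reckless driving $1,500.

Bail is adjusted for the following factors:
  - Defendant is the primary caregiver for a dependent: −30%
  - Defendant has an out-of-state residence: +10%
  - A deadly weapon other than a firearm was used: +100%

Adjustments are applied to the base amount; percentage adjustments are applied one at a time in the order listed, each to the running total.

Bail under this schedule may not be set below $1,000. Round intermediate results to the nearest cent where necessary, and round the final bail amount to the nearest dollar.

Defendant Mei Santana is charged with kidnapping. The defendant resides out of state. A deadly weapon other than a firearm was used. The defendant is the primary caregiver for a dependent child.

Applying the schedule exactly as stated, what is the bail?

Base amounts from the schedule: kidnapping $437,600.
Single charge. Combined base = $437,600.
Defendant is the primary caregiver for a dependent (−30%): $437,600 × 0.7 = $306,320.
Defendant has an out-of-state residence (+10%): $306,320 × 1.1 = $336,952.
A deadly weapon other than a firearm was used (+100%): $336,952 × 2 = $673,904.
$673,904 is at or above the $1,000 minimum.

$673,904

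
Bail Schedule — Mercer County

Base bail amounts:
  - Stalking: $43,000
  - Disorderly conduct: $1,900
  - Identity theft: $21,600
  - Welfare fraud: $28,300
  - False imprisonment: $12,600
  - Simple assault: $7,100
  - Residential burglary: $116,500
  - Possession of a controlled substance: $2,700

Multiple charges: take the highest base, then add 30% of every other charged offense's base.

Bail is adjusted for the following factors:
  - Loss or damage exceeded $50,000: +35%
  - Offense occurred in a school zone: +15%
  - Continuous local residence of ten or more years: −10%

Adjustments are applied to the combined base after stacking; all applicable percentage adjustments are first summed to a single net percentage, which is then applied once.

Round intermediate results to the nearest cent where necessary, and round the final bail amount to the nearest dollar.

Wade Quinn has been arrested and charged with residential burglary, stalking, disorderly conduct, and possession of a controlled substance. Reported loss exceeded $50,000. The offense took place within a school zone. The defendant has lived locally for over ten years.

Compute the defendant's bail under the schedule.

Base amounts from the schedule: residential burglary $116,500; stalking $43,000; disorderly conduct $1,900; possession of a controlled substance $2,700.
Stacking rule: highest base plus 30% of each additional charge. Highest is residential burglary at $116,500. Additional: $43,000 × 30% = $12,900; $1,900 × 30% = $570; $2,700 × 30% = $810. Combined base = $116,500 + $14,280 = $130,780.
Net percentage adjustment: +35% +15% −10% = +40%. $130,780 × 1.4 = $183,092.

$183,092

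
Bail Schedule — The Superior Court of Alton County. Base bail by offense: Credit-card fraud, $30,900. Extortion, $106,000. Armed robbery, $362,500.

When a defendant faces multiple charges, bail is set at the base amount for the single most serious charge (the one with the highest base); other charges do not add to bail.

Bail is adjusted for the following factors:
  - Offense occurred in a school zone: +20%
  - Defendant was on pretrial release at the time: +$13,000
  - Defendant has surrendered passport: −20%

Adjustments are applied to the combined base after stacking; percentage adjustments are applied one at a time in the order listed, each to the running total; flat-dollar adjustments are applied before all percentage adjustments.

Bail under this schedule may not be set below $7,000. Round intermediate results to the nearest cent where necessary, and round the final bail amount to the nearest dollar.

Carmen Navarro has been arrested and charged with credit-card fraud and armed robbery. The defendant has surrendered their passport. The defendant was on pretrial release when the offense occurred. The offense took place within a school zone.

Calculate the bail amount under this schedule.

Base amounts from the schedule: credit-card fraud $30,900; armed robbery $362,500.
Stacking rule: use the highest base only. Highest is armed robbery at $362,500. Combined base = $362,500.
Defendant was on pretrial release at the time (+$13,000 flat): $362,500 + $13,000 = $375,500.
Offense occurred in a school zone (+20%): $375,500 × 1.2 = $450,600.
Defendant has surrendered passport (−20%): $450,600 × 0.8 = $360,480.
$360,480 is at or above the $7,000 minimum.

$360,480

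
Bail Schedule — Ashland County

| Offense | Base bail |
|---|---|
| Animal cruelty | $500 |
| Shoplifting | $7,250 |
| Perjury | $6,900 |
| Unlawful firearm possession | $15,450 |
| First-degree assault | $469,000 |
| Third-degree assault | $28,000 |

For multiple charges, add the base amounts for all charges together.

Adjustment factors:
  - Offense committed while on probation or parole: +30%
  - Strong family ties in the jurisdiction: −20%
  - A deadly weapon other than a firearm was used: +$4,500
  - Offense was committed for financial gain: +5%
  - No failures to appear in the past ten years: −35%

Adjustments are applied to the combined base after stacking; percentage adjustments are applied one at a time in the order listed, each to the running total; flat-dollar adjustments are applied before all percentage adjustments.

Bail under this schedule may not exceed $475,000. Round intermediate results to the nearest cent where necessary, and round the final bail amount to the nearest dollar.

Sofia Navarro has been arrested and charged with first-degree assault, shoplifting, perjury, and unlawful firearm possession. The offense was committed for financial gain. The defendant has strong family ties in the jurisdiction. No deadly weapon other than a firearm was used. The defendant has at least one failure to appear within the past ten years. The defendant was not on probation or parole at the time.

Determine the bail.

$418,824

Base amounts from the schedule: first-degree assault $469,000; shoplifting $7,250; perjury $6,900; unlawful firearm possession $15,450.
Stacking rule: sum of all bases. $469,000 + $7,250 + $6,900 + $15,450 = $498,600.
Strong family ties in the jurisdiction (−20%): $498,600 × 0.8 = $398,880.
Offense was committed for financial gain (+5%): $398,880 × 1.05 = $418,824.
$418,824 is within the $475,000 maximum.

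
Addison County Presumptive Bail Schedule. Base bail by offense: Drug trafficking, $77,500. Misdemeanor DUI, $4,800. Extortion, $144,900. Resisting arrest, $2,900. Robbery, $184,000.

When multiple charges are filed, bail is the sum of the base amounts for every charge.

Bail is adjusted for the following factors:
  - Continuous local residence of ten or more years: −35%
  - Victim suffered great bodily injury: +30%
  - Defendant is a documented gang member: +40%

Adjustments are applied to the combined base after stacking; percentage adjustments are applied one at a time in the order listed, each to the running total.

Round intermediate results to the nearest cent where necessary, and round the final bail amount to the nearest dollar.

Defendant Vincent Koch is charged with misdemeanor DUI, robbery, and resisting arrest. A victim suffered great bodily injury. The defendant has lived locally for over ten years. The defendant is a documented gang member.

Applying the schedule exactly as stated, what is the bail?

Base amounts from the schedule: misdemeanor DUI $4,800; robbery $184,000; resisting arrest $2,900.
Stacking rule: sum of all bases. $4,800 + $184,000 + $2,900 = $191,700.
Continuous local residence of ten or more years (−35%): $191,700 × 0.65 = $124,605.
Victim suffered great bodily injury (+30%): $124,605 × 1.3 = $161,986.50.
Defendant is a documented gang member (+40%): $161,986.50 × 1.4 = $226,781.10.
Rounded to the nearest dollar: $226,781.

$226,781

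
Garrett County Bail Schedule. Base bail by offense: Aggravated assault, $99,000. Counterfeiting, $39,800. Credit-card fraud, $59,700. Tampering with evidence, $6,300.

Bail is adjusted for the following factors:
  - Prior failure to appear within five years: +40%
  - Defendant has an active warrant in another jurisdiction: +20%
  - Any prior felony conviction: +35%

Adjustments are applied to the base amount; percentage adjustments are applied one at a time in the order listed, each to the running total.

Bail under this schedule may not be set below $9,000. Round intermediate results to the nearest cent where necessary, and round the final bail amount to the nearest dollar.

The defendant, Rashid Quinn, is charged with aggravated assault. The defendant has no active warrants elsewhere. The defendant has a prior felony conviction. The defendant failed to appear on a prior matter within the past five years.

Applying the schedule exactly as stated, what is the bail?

$187,110

Base amounts from the schedule: aggravated assault $99,000.
Single charge. Combined base = $99,000.
Prior failure to appear within five years (+40%): $99,000 × 1.4 = $138,600.
Any prior felony conviction (+35%): $138,600 × 1.35 = $187,110.
$187,110 is at or above the $9,000 minimum.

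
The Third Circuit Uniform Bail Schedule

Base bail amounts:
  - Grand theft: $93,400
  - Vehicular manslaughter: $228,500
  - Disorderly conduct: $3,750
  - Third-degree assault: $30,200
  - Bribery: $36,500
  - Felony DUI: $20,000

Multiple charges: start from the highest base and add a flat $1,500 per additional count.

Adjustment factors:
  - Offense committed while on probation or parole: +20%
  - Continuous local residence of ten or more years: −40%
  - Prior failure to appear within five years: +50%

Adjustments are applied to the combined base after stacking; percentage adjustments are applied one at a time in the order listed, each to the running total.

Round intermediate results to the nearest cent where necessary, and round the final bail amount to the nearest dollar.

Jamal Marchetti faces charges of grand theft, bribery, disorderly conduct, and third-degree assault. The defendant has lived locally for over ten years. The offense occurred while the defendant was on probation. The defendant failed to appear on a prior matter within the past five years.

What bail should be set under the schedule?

$105,732

Base amounts from the schedule: grand theft $93,400; bribery $36,500; disorderly conduct $3,750; third-degree assault $30,200.
Stacking rule: highest base plus $1,500 per additional charge. Highest is grand theft at $93,400; 3 additional charges → +$4,500. Combined base = $97,900.
Offense committed while on probation or parole (+20%): $97,900 × 1.2 = $117,480.
Continuous local residence of ten or more years (−40%): $117,480 × 0.6 = $70,488.
Prior failure to appear within five years (+50%): $70,488 × 1.5 = $105,732.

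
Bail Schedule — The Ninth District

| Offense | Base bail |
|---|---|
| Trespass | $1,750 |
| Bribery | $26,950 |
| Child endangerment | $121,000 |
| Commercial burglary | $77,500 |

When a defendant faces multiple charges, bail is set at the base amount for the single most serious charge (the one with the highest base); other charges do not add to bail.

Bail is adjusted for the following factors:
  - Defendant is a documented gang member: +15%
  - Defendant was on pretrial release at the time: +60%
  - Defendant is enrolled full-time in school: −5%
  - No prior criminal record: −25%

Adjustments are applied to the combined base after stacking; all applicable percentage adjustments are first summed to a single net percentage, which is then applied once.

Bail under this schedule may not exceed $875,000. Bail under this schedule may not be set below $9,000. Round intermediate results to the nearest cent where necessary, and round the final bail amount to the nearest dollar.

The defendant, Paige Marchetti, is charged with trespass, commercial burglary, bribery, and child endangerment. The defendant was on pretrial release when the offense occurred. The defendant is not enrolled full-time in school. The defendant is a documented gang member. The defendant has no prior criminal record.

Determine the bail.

Base amounts from the schedule: trespass $1,750; commercial burglary $77,500; bribery $26,950; child endangerment $121,000.
Stacking rule: use the highest base only. Highest is child endangerment at $121,000. Combined base = $121,000.
Net percentage adjustment: +15% +60% −25% = +50%. $121,000 × 1.5 = $181,500.
$181,500 is within the $875,000 maximum.
$181,500 is at or above the $9,000 minimum.

$181,500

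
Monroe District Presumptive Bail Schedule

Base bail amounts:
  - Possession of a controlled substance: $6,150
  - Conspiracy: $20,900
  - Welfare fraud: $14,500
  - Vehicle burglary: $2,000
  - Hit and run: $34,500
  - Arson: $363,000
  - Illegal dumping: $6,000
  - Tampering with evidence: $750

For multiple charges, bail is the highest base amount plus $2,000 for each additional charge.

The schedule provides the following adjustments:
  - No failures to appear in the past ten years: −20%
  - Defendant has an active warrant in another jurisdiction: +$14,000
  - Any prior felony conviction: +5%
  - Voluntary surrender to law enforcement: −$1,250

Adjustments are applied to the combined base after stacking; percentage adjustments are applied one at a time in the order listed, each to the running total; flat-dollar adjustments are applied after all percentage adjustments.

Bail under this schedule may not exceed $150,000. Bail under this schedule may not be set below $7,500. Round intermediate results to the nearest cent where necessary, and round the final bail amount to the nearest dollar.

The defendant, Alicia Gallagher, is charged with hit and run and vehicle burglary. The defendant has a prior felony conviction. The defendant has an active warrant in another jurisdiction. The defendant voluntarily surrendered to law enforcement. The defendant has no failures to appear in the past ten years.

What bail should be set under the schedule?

$43,410

Base amounts from the schedule: hit and run $34,500; vehicle burglary $2,000.
Stacking rule: highest base plus $2,000 per additional charge. Highest is hit and run at $34,500; 1 additional charge → +$2,000. Combined base = $36,500.
No failures to appear in the past ten years (−20%): $36,500 × 0.8 = $29,200.
Any prior felony conviction (+5%): $29,200 × 1.05 = $30,660.
Defendant has an active warrant in another jurisdiction (+$14,000 flat): $30,660 + $14,000 = $44,660.
Voluntary surrender to law enforcement (−$1,250 flat): $44,660 − $1,250 = $43,410.
$43,410 is within the $150,000 maximum.
$43,410 is at or above the $7,500 minimum.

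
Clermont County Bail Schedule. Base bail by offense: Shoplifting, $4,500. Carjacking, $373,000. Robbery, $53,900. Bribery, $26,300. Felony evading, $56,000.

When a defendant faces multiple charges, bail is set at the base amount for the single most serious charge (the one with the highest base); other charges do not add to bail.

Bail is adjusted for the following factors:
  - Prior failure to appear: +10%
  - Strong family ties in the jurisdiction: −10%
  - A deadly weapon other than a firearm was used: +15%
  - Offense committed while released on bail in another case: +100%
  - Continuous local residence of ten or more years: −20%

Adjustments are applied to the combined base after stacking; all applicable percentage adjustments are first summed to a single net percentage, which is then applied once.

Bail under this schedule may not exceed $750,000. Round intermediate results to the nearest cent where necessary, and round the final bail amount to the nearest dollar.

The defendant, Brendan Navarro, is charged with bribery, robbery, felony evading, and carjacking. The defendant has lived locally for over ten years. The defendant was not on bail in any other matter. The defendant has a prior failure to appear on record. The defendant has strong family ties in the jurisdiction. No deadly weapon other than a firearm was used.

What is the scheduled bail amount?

Base amounts from the schedule: bribery $26,300; robbery $53,900; felony evading $56,000; carjacking $373,000.
Stacking rule: use the highest base only. Highest is carjacking at $373,000. Combined base = $373,000.
Net percentage adjustment: +10% −10% −20% = −20%. $373,000 × 0.8 = $298,400.
$298,400 is within the $750,000 maximum.

$298,400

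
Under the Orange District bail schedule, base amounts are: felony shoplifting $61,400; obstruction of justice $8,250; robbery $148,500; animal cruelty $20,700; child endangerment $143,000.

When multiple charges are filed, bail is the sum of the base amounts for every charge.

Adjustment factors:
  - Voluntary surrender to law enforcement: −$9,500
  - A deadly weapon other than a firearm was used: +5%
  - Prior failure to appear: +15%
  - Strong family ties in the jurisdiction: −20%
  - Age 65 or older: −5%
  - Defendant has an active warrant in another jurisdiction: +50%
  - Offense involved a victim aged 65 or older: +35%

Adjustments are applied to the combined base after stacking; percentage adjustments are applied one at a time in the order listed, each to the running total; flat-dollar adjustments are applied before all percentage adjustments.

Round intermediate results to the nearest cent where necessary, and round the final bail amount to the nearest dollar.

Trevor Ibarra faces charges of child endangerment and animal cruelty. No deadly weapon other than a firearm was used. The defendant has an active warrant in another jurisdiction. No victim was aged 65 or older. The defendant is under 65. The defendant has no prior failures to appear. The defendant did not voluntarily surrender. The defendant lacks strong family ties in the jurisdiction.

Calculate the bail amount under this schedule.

Base amounts from the schedule: child endangerment $143,000; animal cruelty $20,700.
Stacking rule: sum of all bases. $143,000 + $20,700 = $163,700.
Defendant has an active warrant in another jurisdiction (+50%): $163,700 × 1.5 = $245,550.

$245,550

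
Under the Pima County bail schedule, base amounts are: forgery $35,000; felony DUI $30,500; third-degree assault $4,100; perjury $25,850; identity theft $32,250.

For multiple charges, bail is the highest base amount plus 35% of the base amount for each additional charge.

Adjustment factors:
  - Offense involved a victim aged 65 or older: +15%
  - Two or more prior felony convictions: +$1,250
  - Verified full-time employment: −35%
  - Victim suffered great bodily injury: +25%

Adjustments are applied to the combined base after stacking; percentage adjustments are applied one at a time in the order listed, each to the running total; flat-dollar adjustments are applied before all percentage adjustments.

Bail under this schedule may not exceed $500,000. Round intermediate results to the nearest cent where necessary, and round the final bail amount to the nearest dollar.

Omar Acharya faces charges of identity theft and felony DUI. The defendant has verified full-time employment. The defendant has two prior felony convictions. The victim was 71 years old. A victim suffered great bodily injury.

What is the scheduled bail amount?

Base amounts from the schedule: identity theft $32,250; felony DUI $30,500.
Stacking rule: highest base plus 35% of each additional charge. Highest is identity theft at $32,250. Additional: $30,500 × 35% = $10,675. Combined base = $32,250 + $10,675 = $42,925.
Two or more prior felony convictions (+$1,250 flat): $42,925 + $1,250 = $44,175.
Offense involved a victim aged 65 or older (+15%): $44,175 × 1.15 = $50,801.25.
Verified full-time employment (−35%): $50,801.25 × 0.65 = $33,020.81.
Victim suffered great bodily injury (+25%): $33,020.81 × 1.25 = $41,276.01.
$41,276.01 is within the $500,000 maximum.
Rounded to the nearest dollar: $41,276.

$41,276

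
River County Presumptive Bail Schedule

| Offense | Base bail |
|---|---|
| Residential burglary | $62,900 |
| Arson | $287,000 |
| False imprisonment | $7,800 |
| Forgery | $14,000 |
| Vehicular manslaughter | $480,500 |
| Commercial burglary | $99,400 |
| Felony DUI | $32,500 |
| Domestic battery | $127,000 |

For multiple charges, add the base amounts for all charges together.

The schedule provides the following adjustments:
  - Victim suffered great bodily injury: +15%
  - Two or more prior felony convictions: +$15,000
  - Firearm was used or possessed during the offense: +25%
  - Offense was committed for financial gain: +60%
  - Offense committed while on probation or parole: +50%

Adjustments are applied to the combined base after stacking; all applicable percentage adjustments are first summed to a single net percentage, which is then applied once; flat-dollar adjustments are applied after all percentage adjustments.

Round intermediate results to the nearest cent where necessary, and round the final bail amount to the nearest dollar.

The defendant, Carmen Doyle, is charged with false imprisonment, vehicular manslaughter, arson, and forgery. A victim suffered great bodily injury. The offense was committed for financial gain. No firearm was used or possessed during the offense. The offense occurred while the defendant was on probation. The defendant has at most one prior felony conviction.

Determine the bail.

$1,775,925

Base amounts from the schedule: false imprisonment $7,800; vehicular manslaughter $480,500; arson $287,000; forgery $14,000.
Stacking rule: sum of all bases. $7,800 + $480,500 + $287,000 + $14,000 = $789,300.
Net percentage adjustment: +15% +60% +50% = +125%. $789,300 × 2.25 = $1,775,925.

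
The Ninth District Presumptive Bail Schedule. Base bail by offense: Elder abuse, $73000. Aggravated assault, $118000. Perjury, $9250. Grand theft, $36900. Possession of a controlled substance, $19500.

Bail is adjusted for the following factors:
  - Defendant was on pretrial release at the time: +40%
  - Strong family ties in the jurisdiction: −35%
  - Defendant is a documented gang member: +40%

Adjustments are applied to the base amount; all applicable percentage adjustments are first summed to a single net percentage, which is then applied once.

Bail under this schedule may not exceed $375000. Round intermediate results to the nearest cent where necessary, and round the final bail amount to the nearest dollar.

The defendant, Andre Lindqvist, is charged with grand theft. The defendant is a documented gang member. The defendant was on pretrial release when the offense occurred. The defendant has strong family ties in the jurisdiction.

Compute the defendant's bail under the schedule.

$53505

Base amounts from the schedule: grand theft $36900.
Single charge. Combined base = $36900.
Net percentage adjustment: +40% −35% +40% = +45%. $36900 × 1.45 = $53505.
$53505 is within the $375000 maximum.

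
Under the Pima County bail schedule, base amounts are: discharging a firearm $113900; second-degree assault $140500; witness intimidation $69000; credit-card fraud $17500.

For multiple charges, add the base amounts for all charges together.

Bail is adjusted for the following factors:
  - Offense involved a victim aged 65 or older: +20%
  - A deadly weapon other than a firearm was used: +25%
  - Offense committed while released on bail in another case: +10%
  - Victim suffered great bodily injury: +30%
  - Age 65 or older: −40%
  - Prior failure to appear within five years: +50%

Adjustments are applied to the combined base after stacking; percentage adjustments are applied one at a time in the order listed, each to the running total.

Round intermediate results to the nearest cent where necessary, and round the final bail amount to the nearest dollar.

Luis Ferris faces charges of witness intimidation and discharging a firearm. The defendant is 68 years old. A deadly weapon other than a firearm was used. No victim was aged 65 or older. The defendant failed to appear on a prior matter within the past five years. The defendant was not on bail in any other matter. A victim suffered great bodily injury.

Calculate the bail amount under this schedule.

Base amounts from the schedule: witness intimidation $69000; discharging a firearm $113900.
Stacking rule: sum of all bases. $69000 + $113900 = $182900.
A deadly weapon other than a firearm was used (+25%): $182900 × 1.25 = $228625.
Victim suffered great bodily injury (+30%): $228625 × 1.3 = $297212.50.
Age 65 or older (−40%): $297212.50 × 0.6 = $178327.50.
Prior failure to appear within five years (+50%): $178327.50 × 1.5 = $267491.25.
Rounded to the nearest dollar: $267491.

$267491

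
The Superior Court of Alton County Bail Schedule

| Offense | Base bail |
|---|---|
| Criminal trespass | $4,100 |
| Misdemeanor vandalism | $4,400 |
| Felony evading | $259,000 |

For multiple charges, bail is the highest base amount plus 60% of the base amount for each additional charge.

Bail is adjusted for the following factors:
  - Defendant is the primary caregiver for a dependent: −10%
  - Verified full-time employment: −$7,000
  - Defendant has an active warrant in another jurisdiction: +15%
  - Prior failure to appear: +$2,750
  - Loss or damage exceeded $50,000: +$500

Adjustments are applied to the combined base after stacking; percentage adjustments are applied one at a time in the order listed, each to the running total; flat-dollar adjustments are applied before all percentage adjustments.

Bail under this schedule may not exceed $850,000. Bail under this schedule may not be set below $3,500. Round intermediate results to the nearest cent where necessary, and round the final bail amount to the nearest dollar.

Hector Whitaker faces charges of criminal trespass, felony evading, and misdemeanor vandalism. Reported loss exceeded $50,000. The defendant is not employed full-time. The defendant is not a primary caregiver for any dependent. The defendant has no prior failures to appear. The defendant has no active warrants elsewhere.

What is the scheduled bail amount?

$264,600

Base amounts from the schedule: criminal trespass $4,100; felony evading $259,000; misdemeanor vandalism $4,400.
Stacking rule: highest base plus 60% of each additional charge. Highest is felony evading at $259,000. Additional: $4,100 × 60% = $2,460; $4,400 × 60% = $2,640. Combined base = $259,000 + $5,100 = $264,100.
Loss or damage exceeded $50,000 (+$500 flat): $264,100 + $500 = $264,600.
$264,600 is within the $850,000 maximum.
$264,600 is at or above the $3,500 minimum.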